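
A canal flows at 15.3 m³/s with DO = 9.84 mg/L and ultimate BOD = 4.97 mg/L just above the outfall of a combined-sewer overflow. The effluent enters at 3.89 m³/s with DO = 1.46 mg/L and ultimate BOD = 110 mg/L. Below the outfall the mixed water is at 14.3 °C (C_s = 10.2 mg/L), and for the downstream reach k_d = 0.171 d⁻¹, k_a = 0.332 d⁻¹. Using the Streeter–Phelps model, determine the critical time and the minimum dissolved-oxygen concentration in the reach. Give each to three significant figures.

t_c ≈ 3.64 d; minimum DO ≈ 2.95 mg/L

Mixed DO = (15.3×9.84 + 3.89×1.46)/(15.3+3.89) = 156.2/19.19 = 8.141 mg/L.
Mixed L₀ = (15.3×4.97 + 3.89×110)/(19.19) = 503.9/19.19 = 26.26 mg/L.
Initial deficit D₀ = C_s − DO₀ = 10.2 − 8.141 = 2.059 mg/L.
t_c = (1/0.1610) ln[(0.332/0.171)(1 − 2.059×0.1610/(0.171×26.26))] = 6.211 × ln(1.798) = 3.645 d.
D_c = (0.171/0.332) × 26.26 × e^(−0.171×3.645) = 0.5151 × 26.26 × 0.5362 = 7.253 mg/L.
Minimum DO = 10.2 − 7.253 = 2.947 mg/L.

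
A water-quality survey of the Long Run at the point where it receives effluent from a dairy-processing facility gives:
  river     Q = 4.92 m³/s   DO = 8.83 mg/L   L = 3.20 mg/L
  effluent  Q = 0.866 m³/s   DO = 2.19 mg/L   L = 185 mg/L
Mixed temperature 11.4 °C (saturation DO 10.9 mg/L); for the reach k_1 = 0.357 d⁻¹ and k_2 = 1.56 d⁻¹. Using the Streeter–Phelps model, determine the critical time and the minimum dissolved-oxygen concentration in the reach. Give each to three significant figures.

Mixed DO = (4.92×8.83 + 0.866×2.19)/(4.92+0.866) = 45.34/5.786 = 7.836 mg/L.
Mixed L₀ = (4.92×3.20 + 0.866×185)/(5.786) = 176.0/5.786 = 30.41 mg/L.
Initial deficit D₀ = C_s − DO₀ = 10.9 − 7.836 = 3.064 mg/L.
t_c = (1/1.203) ln[(1.56/0.357)(1 − 3.064×1.203/(0.357×30.41))] = 0.8313 × ln(2.886) = 0.8811 d.
D_c = (0.357/1.56) × 30.41 × e^(−0.357×0.8811) = 0.2288 × 30.41 × 0.7301 = 5.081 mg/L.
Minimum DO = 10.9 − 5.081 = 5.819 mg/L.

t_c ≈ 0.881 d; minimum DO ≈ 5.82 mg/L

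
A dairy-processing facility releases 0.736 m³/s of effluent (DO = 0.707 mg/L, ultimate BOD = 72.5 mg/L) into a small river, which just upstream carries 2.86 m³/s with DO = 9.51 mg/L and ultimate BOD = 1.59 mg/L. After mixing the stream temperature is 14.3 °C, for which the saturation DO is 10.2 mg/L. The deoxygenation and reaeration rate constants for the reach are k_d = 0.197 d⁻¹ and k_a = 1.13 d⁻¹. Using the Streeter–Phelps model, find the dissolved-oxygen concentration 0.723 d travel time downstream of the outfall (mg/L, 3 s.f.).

DO ≈ 7.65 mg/L

Mixed DO = (2.86×9.51 + 0.736×0.707)/(2.86+0.736) = 27.72/3.596 = 7.708 mg/L.
Mixed L₀ = (2.86×1.59 + 0.736×72.5)/(3.596) = 57.91/3.596 = 16.10 mg/L.
Initial deficit D₀ = C_s − DO₀ = 10.2 − 7.708 = 2.492 mg/L.
D(0.723) = [0.197×16.10/(1.13−0.197)](e^(−0.197×0.723) − e^(−1.13×0.723)) + 2.492 e^(−1.13×0.723)
= 3.400 × (0.8672 − 0.4418) + 2.492 × 0.4418 = 2.547 mg/L.
DO = 10.2 − 2.547 = 7.653 mg/L.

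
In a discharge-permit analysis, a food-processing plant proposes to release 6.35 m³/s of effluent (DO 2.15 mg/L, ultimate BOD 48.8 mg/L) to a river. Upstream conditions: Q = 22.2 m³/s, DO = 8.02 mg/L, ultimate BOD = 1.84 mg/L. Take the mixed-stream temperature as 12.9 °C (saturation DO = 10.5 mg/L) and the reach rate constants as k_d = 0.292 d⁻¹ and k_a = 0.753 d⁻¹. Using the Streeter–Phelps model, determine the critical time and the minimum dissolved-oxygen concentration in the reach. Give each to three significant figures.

t_c ≈ 0.609 d; minimum DO ≈ 6.51 mg/L

Mixed DO = (22.2×8.02 + 6.35×2.15)/(22.2+6.35) = 191.7/28.55 = 6.714 mg/L.
Mixed L₀ = (22.2×1.84 + 6.35×48.8)/(28.55) = 350.7/28.55 = 12.28 mg/L.
Initial deficit D₀ = C_s − DO₀ = 10.5 − 6.714 = 3.786 mg/L.
t_c = (1/0.4610) ln[(0.753/0.292)(1 − 3.786×0.4610/(0.292×12.28))] = 2.169 × ln(1.324) = 0.6091 d.
D_c = (0.292/0.753) × 12.28 × e^(−0.292×0.6091) = 0.3878 × 12.28 × 0.8371 = 3.988 mg/L.
Minimum DO = 10.5 − 3.988 = 6.512 mg/L.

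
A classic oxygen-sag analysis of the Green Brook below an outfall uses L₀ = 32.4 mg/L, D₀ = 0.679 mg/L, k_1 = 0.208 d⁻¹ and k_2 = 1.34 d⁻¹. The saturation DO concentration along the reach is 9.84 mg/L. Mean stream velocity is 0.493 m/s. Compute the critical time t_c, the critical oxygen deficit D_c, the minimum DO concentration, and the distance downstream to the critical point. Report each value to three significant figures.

t_c ≈ 1.54 d; D_c ≈ 3.65 mg/L; min DO ≈ 6.19 mg/L; x_c ≈ 65.5 km

At the critical point dD/dt = 0, so k_1 L₀ e^(−k_1 t) = k_2 D. Substituting D(t) from the Streeter–Phelps equation and solving for t gives
t_c = ln[(k_2/k_1)(1 − D₀(k_2−k_1)/(k_1 L₀))] / (k_2−k_1).
Here k_2−k_1 = 1.132 d⁻¹ and 1 − D₀(k_2−k_1)/(k_1 L₀) = 1 − 0.679×1.132/(0.208×32.4) = 0.8859, so
t_c = ln(6.442 × 0.8859) / 1.132 = 1.742 / 1.132 = 1.539 d.
L(t_c) = L₀ e^(−k_1 t_c) = 32.4 × 0.7261 = 23.53 mg/L, and at the critical point k_2 D_c = k_1 L, so D_c = (0.208/1.34) × 23.53 = 3.652 mg/L.
Minimum DO = C_s − D_c = 9.84 − 3.652 = 6.188 mg/L.
x_c = v t_c = 0.493 m/s × 1.539 d × 86400 s/d = 65540 m ≈ 65.5 km.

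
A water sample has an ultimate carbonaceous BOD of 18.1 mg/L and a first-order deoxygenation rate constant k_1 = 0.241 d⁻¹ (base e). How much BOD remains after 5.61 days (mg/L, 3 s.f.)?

L ≈ 4.68 mg/L

L_t = L₀ e^(−k_1 t) = 18.1 × e^(−0.241×5.61) = 18.1 × 0.2587 = 4.683 mg/L.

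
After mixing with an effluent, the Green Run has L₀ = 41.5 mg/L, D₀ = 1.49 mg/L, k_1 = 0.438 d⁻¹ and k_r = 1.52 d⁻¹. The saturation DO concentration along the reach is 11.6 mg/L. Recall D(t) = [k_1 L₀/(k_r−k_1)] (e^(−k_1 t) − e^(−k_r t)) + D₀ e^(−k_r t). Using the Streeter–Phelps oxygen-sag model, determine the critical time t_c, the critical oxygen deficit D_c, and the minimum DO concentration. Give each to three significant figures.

t_c ≈ 1.06 d; D_c ≈ 7.50 mg/L; min DO ≈ 4.10 mg/L

t_c = [1/(k_r−k_1)] ln[(k_r/k_1)(1 − D₀(k_r−k_1)/(k_1 L₀))]
= [1/(1.52−0.438)] ln[(1.52/0.438)(1 − 1.49×1.082/(0.438×41.5))]
= (1/1.082) ln[3.470 × 0.9113] = 0.9242 × ln(3.163) = 0.9242 × 1.151 = 1.064 d.
D_c = (k_1/k_r) L₀ e^(−k_1 t_c) = (0.438/1.52) × 41.5 × e^(−0.438×1.064) = 0.2882 × 41.5 × 0.6275 = 7.503 mg/L.
Minimum DO = C_s − D_c = 11.6 − 7.503 = 4.097 mg/L.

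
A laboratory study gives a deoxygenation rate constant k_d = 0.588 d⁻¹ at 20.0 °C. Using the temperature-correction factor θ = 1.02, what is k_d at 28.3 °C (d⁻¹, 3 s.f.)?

k_d(T₂) = k_d(T₁) · θ^(T₂−T₁) = 0.588 × 1.02^(28.3−20.0)
= 0.588 × 1.02^8.30 = 0.588 × 1.179 = 0.6930 d⁻¹.

k_d ≈ 0.693 d⁻¹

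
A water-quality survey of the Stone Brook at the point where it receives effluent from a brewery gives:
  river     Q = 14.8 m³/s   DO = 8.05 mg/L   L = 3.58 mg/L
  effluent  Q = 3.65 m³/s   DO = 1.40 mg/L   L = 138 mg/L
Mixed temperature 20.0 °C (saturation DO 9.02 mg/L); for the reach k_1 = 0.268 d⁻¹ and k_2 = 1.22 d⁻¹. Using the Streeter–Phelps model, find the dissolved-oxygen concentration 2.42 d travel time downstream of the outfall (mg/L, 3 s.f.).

DO ≈ 4.90 mg/L

Mixed DO = (14.8×8.05 + 3.65×1.40)/(14.8+3.65) = 124.3/18.45 = 6.734 mg/L.
Mixed L₀ = (14.8×3.58 + 3.65×138)/(18.45) = 556.7/18.45 = 30.17 mg/L.
Initial deficit D₀ = C_s − DO₀ = 9.02 − 6.734 = 2.286 mg/L.
D(2.42) = [0.268×30.17/(1.22−0.268)](e^(−0.268×2.42) − e^(−1.22×2.42)) + 2.286 e^(−1.22×2.42)
= 8.494 × (0.5228 − 0.05221) + 2.286 × 0.05221 = 4.116 mg/L.
DO = 9.02 − 4.116 = 4.904 mg/L.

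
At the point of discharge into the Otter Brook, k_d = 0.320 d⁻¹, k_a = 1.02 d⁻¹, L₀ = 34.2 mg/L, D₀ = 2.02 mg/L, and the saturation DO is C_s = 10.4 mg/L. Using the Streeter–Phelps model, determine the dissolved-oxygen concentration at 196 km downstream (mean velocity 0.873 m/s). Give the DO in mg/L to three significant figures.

DO ≈ 4.55 mg/L

Travel time t = x/v = 196 km / (0.873 m/s) = 196000 m / 0.873 m/s = 224500 s = 2.599 d.
k_d L₀/(k_a−k_d) = 0.320×34.2/(1.02−0.320) = 10.94/0.7000 = 15.63 mg/L.
e^(−k_d t) = e^(−0.320×2.599) = 0.4354; e^(−k_a t) = e^(−1.02×2.599) = 0.07062.
D = 15.63 × (0.4354 − 0.07062) + 2.02 × 0.07062 = 5.703 + 0.1426 = 5.846 mg/L.
DO = C_s − D = 10.4 − 5.846 = 4.554 mg/L.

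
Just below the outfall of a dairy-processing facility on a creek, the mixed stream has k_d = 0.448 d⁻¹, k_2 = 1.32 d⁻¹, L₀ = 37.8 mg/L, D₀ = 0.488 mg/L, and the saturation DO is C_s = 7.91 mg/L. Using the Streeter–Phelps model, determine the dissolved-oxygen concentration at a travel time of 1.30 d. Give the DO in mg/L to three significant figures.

k_d L₀/(k_2−k_d) = 0.448×37.8/(1.32−0.448) = 16.93/0.8720 = 19.42 mg/L.
e^(−k_d t) = e^(−0.448×1.300) = 0.5586; e^(−k_2 t) = e^(−1.32×1.300) = 0.1798.
D = 19.42 × (0.5586 − 0.1798) + 0.488 × 0.1798 = 7.356 + 0.08773 = 7.444 mg/L.
DO = C_s − D = 7.91 − 7.444 = 0.4664 mg/L.

DO ≈ 0.466 mg/L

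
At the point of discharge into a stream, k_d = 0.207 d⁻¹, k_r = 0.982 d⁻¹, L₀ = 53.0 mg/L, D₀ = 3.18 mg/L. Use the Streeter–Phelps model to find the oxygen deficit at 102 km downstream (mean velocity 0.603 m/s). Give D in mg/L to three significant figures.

Travel time t = x/v = 102 km / (0.603 m/s) = 102000 m / 0.603 m/s = 169200 s = 1.958 d.
k_d L₀/(k_r−k_d) = 0.207×53.0/(0.982−0.207) = 10.97/0.7750 = 14.16 mg/L.
e^(−k_d t) = e^(−0.207×1.958) = 0.6668; e^(−k_r t) = e^(−0.982×1.958) = 0.1462.
D = 14.16 × (0.6668 − 0.1462) + 3.18 × 0.1462 = 7.369 + 0.4650 = 7.834 mg/L.

D ≈ 7.83 mg/L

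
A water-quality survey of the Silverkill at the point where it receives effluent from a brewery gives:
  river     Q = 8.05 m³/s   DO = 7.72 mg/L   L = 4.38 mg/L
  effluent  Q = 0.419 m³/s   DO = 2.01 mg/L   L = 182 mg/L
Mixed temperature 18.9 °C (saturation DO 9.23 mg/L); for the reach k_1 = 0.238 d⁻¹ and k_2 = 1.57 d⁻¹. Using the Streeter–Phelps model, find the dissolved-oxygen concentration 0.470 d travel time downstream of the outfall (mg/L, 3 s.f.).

DO ≈ 7.39 mg/L

Mixed DO = (8.05×7.72 + 0.419×2.01)/(8.05+0.419) = 62.99/8.469 = 7.438 mg/L.
Mixed L₀ = (8.05×4.38 + 0.419×182)/(8.469) = 111.5/8.469 = 13.17 mg/L.
Initial deficit D₀ = C_s − DO₀ = 9.23 − 7.438 = 1.792 mg/L.
D(0.470) = [0.238×13.17/(1.57−0.238)](e^(−0.238×0.470) − e^(−1.57×0.470)) + 1.792 e^(−1.57×0.470)
= 2.353 × (0.8942 − 0.4781) + 1.792 × 0.4781 = 1.836 mg/L.
DO = 9.23 − 1.836 = 7.394 mg/L.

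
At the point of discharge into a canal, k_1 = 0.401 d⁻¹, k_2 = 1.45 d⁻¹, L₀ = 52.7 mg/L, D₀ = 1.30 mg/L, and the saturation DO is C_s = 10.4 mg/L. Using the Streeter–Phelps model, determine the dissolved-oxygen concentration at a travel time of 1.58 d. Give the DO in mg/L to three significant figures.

k_1 L₀/(k_2−k_1) = 0.401×52.7/(1.45−0.401) = 21.13/1.049 = 20.15 mg/L.
e^(−k_1 t) = e^(−0.401×1.580) = 0.5307; e^(−k_2 t) = e^(−1.45×1.580) = 0.1012.
D = 20.15 × (0.5307 − 0.1012) + 1.30 × 0.1012 = 8.653 + 0.1315 = 8.785 mg/L.
DO = C_s − D = 10.4 − 8.785 = 1.615 mg/L.

DO ≈ 1.62 mg/L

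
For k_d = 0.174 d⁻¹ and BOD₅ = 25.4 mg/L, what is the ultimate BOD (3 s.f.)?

BOD₅ = L₀(1 − e^(−5k_d)) ⇒ L₀ = BOD₅ / (1 − e^(−5×0.174))
= 25.4 / (1 − 0.4190) = 25.4 / 0.5810 = 43.71 mg/L.

L₀ ≈ 43.7 mg/L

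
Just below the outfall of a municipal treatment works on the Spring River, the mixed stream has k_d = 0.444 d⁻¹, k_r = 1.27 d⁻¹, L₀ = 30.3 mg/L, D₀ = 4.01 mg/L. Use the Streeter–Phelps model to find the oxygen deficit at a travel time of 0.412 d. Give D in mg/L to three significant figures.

D ≈ 6.29 mg/L

k_d L₀/(k_r−k_d) = 0.444×30.3/(1.27−0.444) = 13.45/0.8260 = 16.29 mg/L.
e^(−k_d t) = e^(−0.444×0.4120) = 0.8328; e^(−k_r t) = e^(−1.27×0.4120) = 0.5926.
D = 16.29 × (0.8328 − 0.5926) + 4.01 × 0.5926 = 3.913 + 2.376 = 6.289 mg/L.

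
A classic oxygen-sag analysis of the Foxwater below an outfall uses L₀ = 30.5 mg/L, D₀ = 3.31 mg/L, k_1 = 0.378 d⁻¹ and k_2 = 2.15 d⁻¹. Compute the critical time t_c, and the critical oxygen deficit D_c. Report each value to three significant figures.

t_c = [1/(k_2−k_1)] ln[(k_2/k_1)(1 − D₀(k_2−k_1)/(k_1 L₀))]
= [1/(2.15−0.378)] ln[(2.15/0.378)(1 − 3.31×1.772/(0.378×30.5))]
= (1/1.772) ln[5.688 × 0.4913] = 0.5643 × ln(2.794) = 0.5643 × 1.028 = 0.5799 d.
D_c = (k_1/k_2) L₀ e^(−k_1 t_c) = (0.378/2.15) × 30.5 × e^(−0.378×0.5799) = 0.1758 × 30.5 × 0.8032 = 4.307 mg/L.

t_c ≈ 0.580 d; D_c ≈ 4.31 mg/L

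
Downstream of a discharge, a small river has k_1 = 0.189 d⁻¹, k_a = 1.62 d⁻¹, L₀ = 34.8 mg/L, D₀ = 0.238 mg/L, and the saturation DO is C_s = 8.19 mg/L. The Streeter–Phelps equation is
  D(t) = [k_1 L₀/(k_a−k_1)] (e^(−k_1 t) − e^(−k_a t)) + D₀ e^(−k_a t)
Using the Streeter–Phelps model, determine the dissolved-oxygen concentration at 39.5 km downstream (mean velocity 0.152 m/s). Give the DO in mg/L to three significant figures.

DO ≈ 5.62 mg/L

Travel time t = x/v = 39.5 km / (0.152 m/s) = 39500 m / 0.152 m/s = 259900 s = 3.008 d.
k_1 L₀/(k_a−k_1) = 0.189×34.8/(1.62−0.189) = 6.577/1.431 = 4.596 mg/L.
e^(−k_1 t) = e^(−0.189×3.008) = 0.5664; e^(−k_a t) = e^(−1.62×3.008) = 0.007654.
D = 4.596 × (0.5664 − 0.007654) + 0.238 × 0.007654 = 2.568 + 0.001822 = 2.570 mg/L.
DO = C_s − D = 8.19 − 2.570 = 5.620 mg/L.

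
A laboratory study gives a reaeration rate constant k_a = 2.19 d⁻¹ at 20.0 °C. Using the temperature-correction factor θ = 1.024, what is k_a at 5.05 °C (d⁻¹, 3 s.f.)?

k_a ≈ 1.54 d⁻¹

k_a(T₂) = k_a(T₁) · θ^(T₂−T₁) = 2.19 × 1.024^(5.05−20.0)
= 2.19 × 1.024^-14.9 = 2.19 × 0.7015 = 1.536 d⁻¹.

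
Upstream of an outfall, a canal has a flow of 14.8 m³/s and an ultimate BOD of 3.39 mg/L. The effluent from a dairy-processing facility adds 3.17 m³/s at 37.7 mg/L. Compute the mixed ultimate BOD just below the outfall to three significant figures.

Flow-weighted mixing: C = (Q_r C_r + Q_w C_w)/(Q_r + Q_w)
= (14.8×3.39 + 3.17×37.7)/(14.8 + 3.17) = 169.7/17.97 = 9.442 mg/L.

9.44 mg/L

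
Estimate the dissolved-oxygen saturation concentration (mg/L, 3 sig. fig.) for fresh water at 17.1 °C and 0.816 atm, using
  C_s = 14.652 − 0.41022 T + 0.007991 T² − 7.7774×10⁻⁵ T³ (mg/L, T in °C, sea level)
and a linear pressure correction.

C_s ≈ 7.82 mg/L

At sea level: C_s = 14.652 − 0.41022×17.1 + 0.007991×17.1² − 7.7774×10⁻⁵×17.1³ = 9.585 mg/L.
Pressure correction: C_s' = 9.585 × 0.816 = 7.821 mg/L.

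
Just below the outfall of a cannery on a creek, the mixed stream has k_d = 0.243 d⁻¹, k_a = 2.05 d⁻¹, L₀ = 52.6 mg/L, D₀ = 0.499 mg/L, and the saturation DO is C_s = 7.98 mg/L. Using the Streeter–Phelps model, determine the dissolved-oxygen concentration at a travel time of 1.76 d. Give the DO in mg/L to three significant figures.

DO ≈ 3.55 mg/L

k_d L₀/(k_a−k_d) = 0.243×52.6/(2.05−0.243) = 12.78/1.807 = 7.073 mg/L.
e^(−k_d t) = e^(−0.243×1.760) = 0.6520; e^(−k_a t) = e^(−2.05×1.760) = 0.02711.
D = 7.073 × (0.6520 − 0.02711) + 0.499 × 0.02711 = 4.420 + 0.01353 = 4.434 mg/L.
DO = C_s − D = 7.98 − 4.434 = 3.546 mg/L.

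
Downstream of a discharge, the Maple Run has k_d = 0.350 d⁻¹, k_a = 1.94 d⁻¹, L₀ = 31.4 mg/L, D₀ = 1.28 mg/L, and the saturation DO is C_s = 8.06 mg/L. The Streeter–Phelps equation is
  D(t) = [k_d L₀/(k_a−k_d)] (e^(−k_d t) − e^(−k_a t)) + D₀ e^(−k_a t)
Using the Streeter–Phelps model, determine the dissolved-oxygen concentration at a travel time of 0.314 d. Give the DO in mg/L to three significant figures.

k_d L₀/(k_a−k_d) = 0.350×31.4/(1.94−0.350) = 10.99/1.590 = 6.912 mg/L.
e^(−k_d t) = e^(−0.350×0.3140) = 0.8959; e^(−k_a t) = e^(−1.94×0.3140) = 0.5438.
D = 6.912 × (0.8959 − 0.5438) + 1.28 × 0.5438 = 2.434 + 0.6961 = 3.130 mg/L.
DO = C_s − D = 8.06 − 3.130 = 4.930 mg/L.

DO ≈ 4.93 mg/L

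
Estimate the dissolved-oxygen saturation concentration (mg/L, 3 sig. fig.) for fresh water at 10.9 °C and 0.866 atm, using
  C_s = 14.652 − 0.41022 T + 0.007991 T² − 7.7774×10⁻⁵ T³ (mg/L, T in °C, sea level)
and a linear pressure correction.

C_s ≈ 9.55 mg/L

At sea level: C_s = 14.652 − 0.41022×10.9 + 0.007991×10.9² − 7.7774×10⁻⁵×10.9³ = 11.03 mg/L.
Pressure correction: C_s' = 11.03 × 0.866 = 9.551 mg/L.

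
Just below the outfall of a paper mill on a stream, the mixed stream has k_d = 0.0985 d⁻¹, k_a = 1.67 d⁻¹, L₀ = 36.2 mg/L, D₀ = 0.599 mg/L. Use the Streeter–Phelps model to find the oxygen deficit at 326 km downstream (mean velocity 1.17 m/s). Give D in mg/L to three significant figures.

D ≈ 1.64 mg/L

Travel time t = x/v = 326 km / (1.17 m/s) = 326000 m / 1.17 m/s = 278600 s = 3.225 d.
k_d L₀/(k_a−k_d) = 0.0985×36.2/(1.67−0.0985) = 3.566/1.571 = 2.269 mg/L.
e^(−k_d t) = e^(−0.0985×3.225) = 0.7279; e^(−k_a t) = e^(−1.67×3.225) = 0.004582.
D = 2.269 × (0.7279 − 0.004582) + 0.599 × 0.004582 = 1.641 + 0.002745 = 1.644 mg/L.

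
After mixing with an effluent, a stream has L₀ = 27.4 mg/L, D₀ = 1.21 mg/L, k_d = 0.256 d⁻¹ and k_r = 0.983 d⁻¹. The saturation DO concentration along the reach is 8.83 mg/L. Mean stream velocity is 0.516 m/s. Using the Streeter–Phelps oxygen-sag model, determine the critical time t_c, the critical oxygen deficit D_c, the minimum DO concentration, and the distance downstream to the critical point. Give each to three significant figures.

t_c ≈ 1.67 d; D_c ≈ 4.66 mg/L; min DO ≈ 4.17 mg/L; x_c ≈ 74.3 km

At the critical point dD/dt = 0, so k_d L₀ e^(−k_d t) = k_r D. Substituting D(t) from the Streeter–Phelps equation and solving for t gives
t_c = ln[(k_r/k_d)(1 − D₀(k_r−k_d)/(k_d L₀))] / (k_r−k_d).
Here k_r−k_d = 0.7270 d⁻¹ and 1 − D₀(k_r−k_d)/(k_d L₀) = 1 − 1.21×0.7270/(0.256×27.4) = 0.8746, so
t_c = ln(3.840 × 0.8746) / 0.7270 = 1.211 / 0.7270 = 1.666 d.
L(t_c) = L₀ e^(−k_d t_c) = 27.4 × 0.6527 = 17.88 mg/L, and at the critical point k_r D_c = k_d L, so D_c = (0.256/0.983) × 17.88 = 4.658 mg/L.
Minimum DO = C_s − D_c = 8.83 − 4.658 = 4.172 mg/L.
x_c = v t_c = 0.516 m/s × 1.666 d × 86400 s/d = 74290 m ≈ 74.3 km.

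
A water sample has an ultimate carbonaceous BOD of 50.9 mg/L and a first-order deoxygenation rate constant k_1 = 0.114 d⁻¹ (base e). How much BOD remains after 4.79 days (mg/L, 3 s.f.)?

L ≈ 29.5 mg/L

L_t = L₀ e^(−k_1 t) = 50.9 × e^(−0.114×4.79) = 50.9 × 0.5792 = 29.48 mg/L.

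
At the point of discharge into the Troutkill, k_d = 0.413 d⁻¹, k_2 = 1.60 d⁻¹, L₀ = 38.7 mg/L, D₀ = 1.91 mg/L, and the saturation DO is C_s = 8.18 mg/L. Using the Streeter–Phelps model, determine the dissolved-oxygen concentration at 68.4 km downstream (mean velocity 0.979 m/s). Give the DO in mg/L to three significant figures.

DO ≈ 1.71 mg/L

Travel time t = x/v = 68.4 km / (0.979 m/s) = 68400 m / 0.979 m/s = 69870 s = 0.8086 d.
k_d L₀/(k_2−k_d) = 0.413×38.7/(1.60−0.413) = 15.98/1.187 = 13.47 mg/L.
e^(−k_d t) = e^(−0.413×0.8086) = 0.7161; e^(−k_2 t) = e^(−1.60×0.8086) = 0.2742.
D = 13.47 × (0.7161 − 0.2742) + 1.91 × 0.2742 = 5.950 + 0.5238 = 6.473 mg/L.
DO = C_s − D = 8.18 − 6.473 = 1.707 mg/L.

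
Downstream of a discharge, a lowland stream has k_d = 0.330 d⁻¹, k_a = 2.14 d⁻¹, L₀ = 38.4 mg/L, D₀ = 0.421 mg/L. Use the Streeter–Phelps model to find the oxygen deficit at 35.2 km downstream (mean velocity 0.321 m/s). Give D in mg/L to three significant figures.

D ≈ 4.17 mg/L

Travel time t = x/v = 35.2 km / (0.321 m/s) = 35200 m / 0.321 m/s = 109700 s = 1.269 d.
k_d L₀/(k_a−k_d) = 0.330×38.4/(2.14−0.330) = 12.67/1.810 = 7.001 mg/L.
e^(−k_d t) = e^(−0.330×1.269) = 0.6578; e^(−k_a t) = e^(−2.14×1.269) = 0.06614.
D = 7.001 × (0.6578 − 0.06614) + 0.421 × 0.06614 = 4.142 + 0.02784 = 4.170 mg/L.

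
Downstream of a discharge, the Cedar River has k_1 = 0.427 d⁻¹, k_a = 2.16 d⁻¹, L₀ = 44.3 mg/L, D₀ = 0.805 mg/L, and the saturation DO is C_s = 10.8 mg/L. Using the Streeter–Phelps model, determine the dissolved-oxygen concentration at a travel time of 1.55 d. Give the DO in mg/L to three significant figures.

DO ≈ 5.52 mg/L

k_1 L₀/(k_a−k_1) = 0.427×44.3/(2.16−0.427) = 18.92/1.733 = 10.92 mg/L.
e^(−k_1 t) = e^(−0.427×1.550) = 0.5159; e^(−k_a t) = e^(−2.16×1.550) = 0.03515.
D = 10.92 × (0.5159 − 0.03515) + 0.805 × 0.03515 = 5.247 + 0.02830 = 5.276 mg/L.
DO = C_s − D = 10.8 − 5.276 = 5.524 mg/L.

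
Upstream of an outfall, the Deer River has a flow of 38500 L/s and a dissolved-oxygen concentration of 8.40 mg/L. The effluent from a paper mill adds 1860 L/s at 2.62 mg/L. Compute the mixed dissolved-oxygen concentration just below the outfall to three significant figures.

8.13 mg/L

Flow-weighted mixing: C = (Q_r C_r + Q_w C_w)/(Q_r + Q_w)
= (38500×8.40 + 1860×2.62)/(38500 + 1860) = 328300/40360 = 8.134 mg/L.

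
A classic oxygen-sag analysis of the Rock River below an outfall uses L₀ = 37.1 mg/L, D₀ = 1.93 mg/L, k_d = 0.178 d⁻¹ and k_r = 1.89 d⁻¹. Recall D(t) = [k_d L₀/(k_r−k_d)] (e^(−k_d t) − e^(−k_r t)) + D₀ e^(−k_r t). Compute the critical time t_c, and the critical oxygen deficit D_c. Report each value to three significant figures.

With k_r/k_d = 10.62 and 1 − D₀(k_r−k_d)/(k_d L₀) = 0.4997,
t_c = ln(10.62 × 0.4997) / (1.89 − 0.178) = ln(5.305) / 1.712 = 1.669/1.712 = 0.9747 d.
D_c = (k_d/k_r) L₀ e^(−k_d t_c) = (0.178/1.89) × 37.1 × e^(−0.178×0.9747) = 0.09418 × 37.1 × 0.8407 = 2.938 mg/L.

t_c ≈ 0.975 d; D_c ≈ 2.94 mg/L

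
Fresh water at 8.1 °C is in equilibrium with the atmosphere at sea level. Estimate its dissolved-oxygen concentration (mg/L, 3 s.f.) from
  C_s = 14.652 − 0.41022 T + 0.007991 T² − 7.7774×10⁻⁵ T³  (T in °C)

C_s ≈ 11.8 mg/L

C_s = 14.652 − 0.41022×8.1 + 0.007991×8.1² − 7.7774×10⁻⁵×8.1³ = 11.81 mg/L.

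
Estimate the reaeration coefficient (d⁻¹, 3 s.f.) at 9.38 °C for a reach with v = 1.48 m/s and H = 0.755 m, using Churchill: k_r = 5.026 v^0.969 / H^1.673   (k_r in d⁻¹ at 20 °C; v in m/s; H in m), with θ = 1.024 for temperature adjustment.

k_r(20) = 5.026 × 1.48^0.969 / 0.755^1.673 = 5.026 × 1.462 / 0.6249 = 11.76 d⁻¹.
k_r(9.38) = 11.76 × 1.024^(9.38−20) = 11.76 × 0.7773 = 9.141 d⁻¹.

k_r ≈ 9.14 d⁻¹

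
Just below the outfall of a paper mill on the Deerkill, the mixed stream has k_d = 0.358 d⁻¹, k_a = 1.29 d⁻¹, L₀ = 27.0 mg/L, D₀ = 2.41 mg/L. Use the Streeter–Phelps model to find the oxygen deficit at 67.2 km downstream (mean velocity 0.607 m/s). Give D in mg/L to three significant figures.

D ≈ 5.03 mg/L

Travel time t = x/v = 67.2 km / (0.607 m/s) = 67200 m / 0.607 m/s = 110700 s = 1.281 d.
k_d L₀/(k_a−k_d) = 0.358×27.0/(1.29−0.358) = 9.666/0.9320 = 10.37 mg/L.
e^(−k_d t) = e^(−0.358×1.281) = 0.6321; e^(−k_a t) = e^(−1.29×1.281) = 0.1915.
D = 10.37 × (0.6321 − 0.1915) + 2.41 × 0.1915 = 4.570 + 0.4615 = 5.031 mg/L.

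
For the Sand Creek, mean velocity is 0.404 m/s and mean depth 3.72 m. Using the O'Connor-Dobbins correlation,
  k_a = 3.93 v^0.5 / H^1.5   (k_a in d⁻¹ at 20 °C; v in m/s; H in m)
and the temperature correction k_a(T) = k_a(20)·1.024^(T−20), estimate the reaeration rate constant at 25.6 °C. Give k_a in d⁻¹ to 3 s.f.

k_a(20) = 3.93 × 0.404^0.5 / 3.72^1.5 = 3.93 × 0.6356 / 7.175 = 0.3482 d⁻¹.
k_a(25.6) = 0.3482 × 1.024^(25.6−20) = 0.3482 × 1.142 = 0.3976 d⁻¹.

k_a ≈ 0.398 d⁻¹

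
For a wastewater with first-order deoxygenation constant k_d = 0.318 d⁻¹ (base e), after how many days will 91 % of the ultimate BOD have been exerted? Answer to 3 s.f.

t ≈ 7.57 d

y/L₀ = 1 − e^(−k_d t) = 0.91 ⇒ e^(−k_d t) = 0.0900
t = −ln(0.0900) / 0.318 = 2.408 / 0.318 = 7.572 d.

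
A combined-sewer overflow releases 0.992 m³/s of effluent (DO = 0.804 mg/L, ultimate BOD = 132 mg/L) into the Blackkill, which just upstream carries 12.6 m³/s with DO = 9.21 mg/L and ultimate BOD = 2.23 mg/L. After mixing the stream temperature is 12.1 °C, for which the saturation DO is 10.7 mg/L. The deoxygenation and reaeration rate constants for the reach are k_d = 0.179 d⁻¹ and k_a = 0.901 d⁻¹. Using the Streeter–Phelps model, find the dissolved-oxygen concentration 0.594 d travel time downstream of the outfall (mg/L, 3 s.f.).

Mixed DO = (12.6×9.21 + 0.992×0.804)/(12.6+0.992) = 116.8/13.59 = 8.596 mg/L.
Mixed L₀ = (12.6×2.23 + 0.992×132)/(13.59) = 159.0/13.59 = 11.70 mg/L.
Initial deficit D₀ = C_s − DO₀ = 10.7 − 8.596 = 2.104 mg/L.
D(0.594) = [0.179×11.70/(0.901−0.179)](e^(−0.179×0.594) − e^(−0.901×0.594)) + 2.104 e^(−0.901×0.594)
= 2.901 × (0.8991 − 0.5856) + 2.104 × 0.5856 = 2.141 mg/L.
DO = 10.7 − 2.141 = 8.559 mg/L.

DO ≈ 8.56 mg/L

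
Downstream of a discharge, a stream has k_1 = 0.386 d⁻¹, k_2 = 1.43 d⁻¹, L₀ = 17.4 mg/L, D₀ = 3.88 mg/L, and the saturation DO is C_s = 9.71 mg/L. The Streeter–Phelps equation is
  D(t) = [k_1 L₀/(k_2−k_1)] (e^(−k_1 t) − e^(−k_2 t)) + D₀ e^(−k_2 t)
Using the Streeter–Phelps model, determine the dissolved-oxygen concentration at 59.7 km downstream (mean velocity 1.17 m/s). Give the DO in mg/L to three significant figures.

Travel time t = x/v = 59.7 km / (1.17 m/s) = 59700 m / 1.17 m/s = 51030 s = 0.5906 d.
k_1 L₀/(k_2−k_1) = 0.386×17.4/(1.43−0.386) = 6.716/1.044 = 6.433 mg/L.
e^(−k_1 t) = e^(−0.386×0.5906) = 0.7962; e^(−k_2 t) = e^(−1.43×0.5906) = 0.4298.
D = 6.433 × (0.7962 − 0.4298) + 3.88 × 0.4298 = 2.357 + 1.667 = 4.025 mg/L.
DO = C_s − D = 9.71 − 4.025 = 5.685 mg/L.

DO ≈ 5.69 mg/L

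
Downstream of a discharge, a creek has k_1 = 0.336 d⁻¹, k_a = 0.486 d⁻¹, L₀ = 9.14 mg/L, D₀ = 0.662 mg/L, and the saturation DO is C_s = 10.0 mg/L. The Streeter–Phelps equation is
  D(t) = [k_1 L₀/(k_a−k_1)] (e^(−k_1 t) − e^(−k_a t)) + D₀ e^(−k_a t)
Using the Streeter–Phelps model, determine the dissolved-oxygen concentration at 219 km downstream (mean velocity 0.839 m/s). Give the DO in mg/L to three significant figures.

DO ≈ 7.14 mg/L

Travel time t = x/v = 219 km / (0.839 m/s) = 219000 m / 0.839 m/s = 261000 s = 3.021 d.
k_1 L₀/(k_a−k_1) = 0.336×9.14/(0.486−0.336) = 3.071/0.1500 = 20.47 mg/L.
e^(−k_1 t) = e^(−0.336×3.021) = 0.3624; e^(−k_a t) = e^(−0.486×3.021) = 0.2303.
D = 20.47 × (0.3624 − 0.2303) + 0.662 × 0.2303 = 2.703 + 0.1525 = 2.856 mg/L.
DO = C_s − D = 10.0 − 2.856 = 7.144 mg/L.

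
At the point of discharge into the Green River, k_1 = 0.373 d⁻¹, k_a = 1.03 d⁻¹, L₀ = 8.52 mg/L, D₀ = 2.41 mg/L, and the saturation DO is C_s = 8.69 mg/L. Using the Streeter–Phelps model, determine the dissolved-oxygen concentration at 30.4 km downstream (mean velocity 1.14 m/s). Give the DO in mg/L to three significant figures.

Travel time t = x/v = 30.4 km / (1.14 m/s) = 30400 m / 1.14 m/s = 26670 s = 0.3086 d.
k_1 L₀/(k_a−k_1) = 0.373×8.52/(1.03−0.373) = 3.178/0.6570 = 4.837 mg/L.
e^(−k_1 t) = e^(−0.373×0.3086) = 0.8913; e^(−k_a t) = e^(−1.03×0.3086) = 0.7277.
D = 4.837 × (0.8913 − 0.7277) + 2.41 × 0.7277 = 0.7913 + 1.754 = 2.545 mg/L.
DO = C_s − D = 8.69 − 2.545 = 6.145 mg/L.

DO ≈ 6.15 mg/L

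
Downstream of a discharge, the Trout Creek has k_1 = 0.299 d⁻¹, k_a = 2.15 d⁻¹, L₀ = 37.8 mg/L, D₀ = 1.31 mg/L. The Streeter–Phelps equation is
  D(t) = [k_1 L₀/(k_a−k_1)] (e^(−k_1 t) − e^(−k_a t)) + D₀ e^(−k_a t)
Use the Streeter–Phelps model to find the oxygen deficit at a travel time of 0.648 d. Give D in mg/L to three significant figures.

D ≈ 3.84 mg/L

k_1 L₀/(k_a−k_1) = 0.299×37.8/(2.15−0.299) = 11.30/1.851 = 6.106 mg/L.
e^(−k_1 t) = e^(−0.299×0.6480) = 0.8239; e^(−k_a t) = e^(−2.15×0.6480) = 0.2483.
D = 6.106 × (0.8239 − 0.2483) + 1.31 × 0.2483 = 3.515 + 0.3252 = 3.840 mg/L.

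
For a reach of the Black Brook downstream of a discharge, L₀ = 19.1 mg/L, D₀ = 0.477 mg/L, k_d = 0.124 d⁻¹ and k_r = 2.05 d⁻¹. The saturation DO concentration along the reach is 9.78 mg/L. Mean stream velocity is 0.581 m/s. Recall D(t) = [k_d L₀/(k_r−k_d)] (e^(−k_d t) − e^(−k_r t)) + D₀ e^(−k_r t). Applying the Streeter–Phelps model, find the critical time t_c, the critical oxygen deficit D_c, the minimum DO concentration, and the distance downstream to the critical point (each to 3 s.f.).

t_c ≈ 1.20 d; D_c ≈ 0.995 mg/L; min DO ≈ 8.78 mg/L; x_c ≈ 60.3 km

With k_r/k_d = 16.53 and 1 − D₀(k_r−k_d)/(k_d L₀) = 0.6121,
t_c = ln(16.53 × 0.6121) / (2.05 − 0.124) = ln(10.12) / 1.926 = 2.314/1.926 = 1.202 d.
L(t_c) = L₀ e^(−k_d t_c) = 19.1 × 0.8616 = 16.46 mg/L, and at the critical point k_r D_c = k_d L, so D_c = (0.124/2.05) × 16.46 = 0.9954 mg/L.
Minimum DO = C_s − D_c = 9.78 − 0.9954 = 8.785 mg/L.
x_c = v t_c = 0.581 m/s × 1.202 d × 86400 s/d = 60320 m ≈ 60.3 km.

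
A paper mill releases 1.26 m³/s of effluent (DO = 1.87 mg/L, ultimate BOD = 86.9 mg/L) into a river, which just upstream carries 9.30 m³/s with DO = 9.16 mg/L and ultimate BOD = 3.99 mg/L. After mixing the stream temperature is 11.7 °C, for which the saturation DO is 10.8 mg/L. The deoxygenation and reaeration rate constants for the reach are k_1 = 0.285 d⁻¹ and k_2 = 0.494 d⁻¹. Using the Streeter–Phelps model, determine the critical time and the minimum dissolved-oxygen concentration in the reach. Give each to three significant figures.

t_c ≈ 1.95 d; minimum DO ≈ 6.21 mg/L

Mixed DO = (9.30×9.16 + 1.26×1.87)/(9.30+1.26) = 87.54/10.56 = 8.290 mg/L.
Mixed L₀ = (9.30×3.99 + 1.26×86.9)/(10.56) = 146.6/10.56 = 13.88 mg/L.
Initial deficit D₀ = C_s − DO₀ = 10.8 − 8.290 = 2.510 mg/L.
t_c = (1/0.2090) ln[(0.494/0.285)(1 − 2.510×0.2090/(0.285×13.88))] = 4.785 × ln(1.504) = 1.951 d.
D_c = (0.285/0.494) × 13.88 × e^(−0.285×1.951) = 0.5769 × 13.88 × 0.5734 = 4.593 mg/L.
Minimum DO = 10.8 − 4.593 = 6.207 mg/L.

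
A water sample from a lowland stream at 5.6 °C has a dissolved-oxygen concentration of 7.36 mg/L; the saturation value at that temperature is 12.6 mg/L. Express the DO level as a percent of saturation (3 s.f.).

% saturation = C/C_s × 100 = 7.36/12.6 × 100 = 58.4 %.

58.4 % saturation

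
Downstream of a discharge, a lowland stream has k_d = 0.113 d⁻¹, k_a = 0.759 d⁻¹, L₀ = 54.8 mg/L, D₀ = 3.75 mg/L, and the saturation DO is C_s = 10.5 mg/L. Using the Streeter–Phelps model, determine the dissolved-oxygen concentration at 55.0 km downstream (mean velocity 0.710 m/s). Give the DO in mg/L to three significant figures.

Travel time t = x/v = 55.0 km / (0.710 m/s) = 55000 m / 0.710 m/s = 77460 s = 0.8966 d.
k_d L₀/(k_a−k_d) = 0.113×54.8/(0.759−0.113) = 6.192/0.6460 = 9.586 mg/L.
e^(−k_d t) = e^(−0.113×0.8966) = 0.9036; e^(−k_a t) = e^(−0.759×0.8966) = 0.5064.
D = 9.586 × (0.9036 − 0.5064) + 3.75 × 0.5064 = 3.808 + 1.899 = 5.707 mg/L.
DO = C_s − D = 10.5 − 5.707 = 4.793 mg/L.

DO ≈ 4.79 mg/L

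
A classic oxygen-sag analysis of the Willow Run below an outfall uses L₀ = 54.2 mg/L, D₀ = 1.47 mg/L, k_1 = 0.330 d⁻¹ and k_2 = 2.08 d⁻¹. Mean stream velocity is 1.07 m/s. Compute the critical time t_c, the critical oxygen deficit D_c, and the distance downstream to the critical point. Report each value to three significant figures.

With k_2/k_1 = 6.303 and 1 − D₀(k_2−k_1)/(k_1 L₀) = 0.8562,
t_c = ln(6.303 × 0.8562) / (2.08 − 0.330) = ln(5.396) / 1.750 = 1.686/1.750 = 0.9633 d.
L(t_c) = L₀ e^(−k_1 t_c) = 54.2 × 0.7277 = 39.44 mg/L, and at the critical point k_2 D_c = k_1 L, so D_c = (0.330/2.08) × 39.44 = 6.257 mg/L.
x_c = v t_c = 1.07 m/s × 0.9633 d × 86400 s/d = 89050 m ≈ 89.1 km.

t_c ≈ 0.963 d; D_c ≈ 6.26 mg/L; x_c ≈ 89.1 km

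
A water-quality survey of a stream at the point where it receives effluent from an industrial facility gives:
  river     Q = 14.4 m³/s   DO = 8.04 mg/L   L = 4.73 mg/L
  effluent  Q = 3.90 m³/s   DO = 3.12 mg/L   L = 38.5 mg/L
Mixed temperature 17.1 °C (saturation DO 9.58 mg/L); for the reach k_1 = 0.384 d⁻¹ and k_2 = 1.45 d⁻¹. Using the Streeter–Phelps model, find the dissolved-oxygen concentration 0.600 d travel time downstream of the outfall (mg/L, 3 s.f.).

DO ≈ 6.88 mg/L

Mixed DO = (14.4×8.04 + 3.90×3.12)/(14.4+3.90) = 127.9/18.30 = 6.991 mg/L.
Mixed L₀ = (14.4×4.73 + 3.90×38.5)/(18.30) = 218.3/18.30 = 11.93 mg/L.
Initial deficit D₀ = C_s − DO₀ = 9.58 − 6.991 = 2.589 mg/L.
D(0.600) = [0.384×11.93/(1.45−0.384)](e^(−0.384×0.600) − e^(−1.45×0.600)) + 2.589 e^(−1.45×0.600)
= 4.296 × (0.7942 − 0.4190) + 2.589 × 0.4190 = 2.697 mg/L.
DO = 9.58 − 2.697 = 6.883 mg/L.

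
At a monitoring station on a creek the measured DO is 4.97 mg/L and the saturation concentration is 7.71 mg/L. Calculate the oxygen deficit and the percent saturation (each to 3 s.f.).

D = C_s − C = 7.71 − 4.97 = 2.74 mg/L.
% saturation = 4.97/7.71 × 100 = 64.5 %.

D ≈ 2.74 mg/L; 64.5 % saturation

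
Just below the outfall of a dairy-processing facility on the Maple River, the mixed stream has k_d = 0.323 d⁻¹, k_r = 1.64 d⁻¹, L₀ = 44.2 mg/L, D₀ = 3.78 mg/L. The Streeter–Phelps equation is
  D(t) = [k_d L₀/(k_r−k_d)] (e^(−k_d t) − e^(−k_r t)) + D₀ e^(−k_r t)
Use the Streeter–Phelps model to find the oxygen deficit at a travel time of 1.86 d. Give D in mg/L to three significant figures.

D ≈ 5.61 mg/L

k_d L₀/(k_r−k_d) = 0.323×44.2/(1.64−0.323) = 14.28/1.317 = 10.84 mg/L.
e^(−k_d t) = e^(−0.323×1.860) = 0.5484; e^(−k_r t) = e^(−1.64×1.860) = 0.04734.
D = 10.84 × (0.5484 − 0.04734) + 3.78 × 0.04734 = 5.431 + 0.1789 = 5.610 mg/L.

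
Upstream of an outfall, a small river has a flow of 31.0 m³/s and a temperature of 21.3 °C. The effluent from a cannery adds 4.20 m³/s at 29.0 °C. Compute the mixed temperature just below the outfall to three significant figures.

Flow-weighted mixing: C = (Q_r C_r + Q_w C_w)/(Q_r + Q_w)
= (31.0×21.3 + 4.20×29.0)/(31.0 + 4.20) = 782.1/35.20 = 22.22 °C.

22.2 °C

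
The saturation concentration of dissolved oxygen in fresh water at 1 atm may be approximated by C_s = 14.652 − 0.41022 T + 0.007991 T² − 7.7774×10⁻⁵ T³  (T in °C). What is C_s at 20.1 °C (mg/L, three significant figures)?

C_s = 14.652 − 0.41022×20.1 + 0.007991×20.1² − 7.7774×10⁻⁵×20.1³ = 9.003 mg/L.

C_s ≈ 9.00 mg/L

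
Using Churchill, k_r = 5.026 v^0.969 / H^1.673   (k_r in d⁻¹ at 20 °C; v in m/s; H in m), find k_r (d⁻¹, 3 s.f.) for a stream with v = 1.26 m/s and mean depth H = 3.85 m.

k_r = 5.026 × 1.26^0.969 / 3.85^1.673 = 5.026 × 1.251 / 9.538 = 0.6592 d⁻¹.

k_r ≈ 0.659 d⁻¹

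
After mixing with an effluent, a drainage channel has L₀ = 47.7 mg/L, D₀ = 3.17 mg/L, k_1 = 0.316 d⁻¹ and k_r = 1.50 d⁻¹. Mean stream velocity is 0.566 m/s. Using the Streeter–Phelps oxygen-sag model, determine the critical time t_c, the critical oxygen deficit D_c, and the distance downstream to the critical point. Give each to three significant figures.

t_c ≈ 1.07 d; D_c ≈ 7.16 mg/L; x_c ≈ 52.5 km

With k_r/k_1 = 4.747 and 1 − D₀(k_r−k_1)/(k_1 L₀) = 0.7510,
t_c = ln(4.747 × 0.7510) / (1.50 − 0.316) = ln(3.565) / 1.184 = 1.271/1.184 = 1.074 d.
D_c = (k_1/k_r) L₀ e^(−k_1 t_c) = (0.316/1.50) × 47.7 × e^(−0.316×1.074) = 0.2107 × 47.7 × 0.7123 = 7.158 mg/L.
x_c = v t_c = 0.566 m/s × 1.074 d × 86400 s/d = 52500 m ≈ 52.5 km.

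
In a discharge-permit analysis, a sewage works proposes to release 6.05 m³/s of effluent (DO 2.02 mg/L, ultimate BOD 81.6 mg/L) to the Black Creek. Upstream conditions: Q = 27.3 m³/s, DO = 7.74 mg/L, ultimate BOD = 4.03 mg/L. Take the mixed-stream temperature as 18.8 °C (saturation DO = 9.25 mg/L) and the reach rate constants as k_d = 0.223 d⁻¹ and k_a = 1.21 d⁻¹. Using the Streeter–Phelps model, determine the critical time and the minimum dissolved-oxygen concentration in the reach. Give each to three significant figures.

t_c ≈ 0.725 d; minimum DO ≈ 6.41 mg/L

Mixed DO = (27.3×7.74 + 6.05×2.02)/(27.3+6.05) = 223.5/33.35 = 6.702 mg/L.
Mixed L₀ = (27.3×4.03 + 6.05×81.6)/(33.35) = 603.7/33.35 = 18.10 mg/L.
Initial deficit D₀ = C_s − DO₀ = 9.25 − 6.702 = 2.548 mg/L.
t_c = (1/0.9870) ln[(1.21/0.223)(1 − 2.548×0.9870/(0.223×18.10))] = 1.013 × ln(2.046) = 0.7253 d.
D_c = (0.223/1.21) × 18.10 × e^(−0.223×0.7253) = 0.1843 × 18.10 × 0.8507 = 2.838 mg/L.
Minimum DO = 9.25 − 2.838 = 6.412 mg/L.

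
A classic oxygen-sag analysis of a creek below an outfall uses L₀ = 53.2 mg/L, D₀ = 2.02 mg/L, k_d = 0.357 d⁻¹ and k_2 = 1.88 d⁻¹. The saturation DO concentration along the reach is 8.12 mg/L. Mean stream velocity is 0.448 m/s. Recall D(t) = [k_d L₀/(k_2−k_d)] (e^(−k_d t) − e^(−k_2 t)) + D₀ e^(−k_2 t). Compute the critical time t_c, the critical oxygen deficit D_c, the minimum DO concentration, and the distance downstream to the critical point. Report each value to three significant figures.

t_c ≈ 0.975 d; D_c ≈ 7.13 mg/L; min DO ≈ 0.987 mg/L; x_c ≈ 37.7 km

At the critical point dD/dt = 0, so k_d L₀ e^(−k_d t) = k_2 D. Substituting D(t) from the Streeter–Phelps equation and solving for t gives
t_c = ln[(k_2/k_d)(1 − D₀(k_2−k_d)/(k_d L₀))] / (k_2−k_d).
Here k_2−k_d = 1.523 d⁻¹ and 1 − D₀(k_2−k_d)/(k_d L₀) = 1 − 2.02×1.523/(0.357×53.2) = 0.8380, so
t_c = ln(5.266 × 0.8380) / 1.523 = 1.485 / 1.523 = 0.9748 d.
L(t_c) = L₀ e^(−k_d t_c) = 53.2 × 0.7061 = 37.56 mg/L, and at the critical point k_2 D_c = k_d L, so D_c = (0.357/1.88) × 37.56 = 7.133 mg/L.
Minimum DO = C_s − D_c = 8.12 − 7.133 = 0.9867 mg/L.
x_c = v t_c = 0.448 m/s × 0.9748 d × 86400 s/d = 37730 m ≈ 37.7 km.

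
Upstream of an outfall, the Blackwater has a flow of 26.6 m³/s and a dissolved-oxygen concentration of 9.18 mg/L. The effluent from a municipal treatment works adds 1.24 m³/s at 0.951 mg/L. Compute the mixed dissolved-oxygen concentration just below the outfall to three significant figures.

8.81 mg/L

Flow-weighted mixing: C = (Q_r C_r + Q_w C_w)/(Q_r + Q_w)
= (26.6×9.18 + 1.24×0.951)/(26.6 + 1.24) = 245.4/27.84 = 8.813 mg/L.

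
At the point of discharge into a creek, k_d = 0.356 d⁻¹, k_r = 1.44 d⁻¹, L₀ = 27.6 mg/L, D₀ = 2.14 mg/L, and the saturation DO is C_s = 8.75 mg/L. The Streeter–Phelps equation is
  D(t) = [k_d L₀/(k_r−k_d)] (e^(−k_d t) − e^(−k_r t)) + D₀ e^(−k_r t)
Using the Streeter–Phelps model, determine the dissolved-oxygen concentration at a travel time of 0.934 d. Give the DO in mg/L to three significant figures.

DO ≈ 4.05 mg/L

k_d L₀/(k_r−k_d) = 0.356×27.6/(1.44−0.356) = 9.826/1.084 = 9.064 mg/L.
e^(−k_d t) = e^(−0.356×0.9340) = 0.7171; e^(−k_r t) = e^(−1.44×0.9340) = 0.2606.
D = 9.064 × (0.7171 − 0.2606) + 2.14 × 0.2606 = 4.138 + 0.5576 = 4.696 mg/L.
DO = C_s − D = 8.75 − 4.696 = 4.054 mg/L.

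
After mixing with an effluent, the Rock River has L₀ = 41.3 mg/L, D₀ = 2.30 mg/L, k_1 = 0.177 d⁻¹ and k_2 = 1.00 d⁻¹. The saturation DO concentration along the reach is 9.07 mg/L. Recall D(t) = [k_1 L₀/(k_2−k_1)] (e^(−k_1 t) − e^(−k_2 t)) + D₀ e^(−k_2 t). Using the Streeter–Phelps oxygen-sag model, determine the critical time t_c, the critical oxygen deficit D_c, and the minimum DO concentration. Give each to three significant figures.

t_c ≈ 1.74 d; D_c ≈ 5.37 mg/L; min DO ≈ 3.70 mg/L

At the critical point dD/dt = 0, so k_1 L₀ e^(−k_1 t) = k_2 D. Substituting D(t) from the Streeter–Phelps equation and solving for t gives
t_c = ln[(k_2/k_1)(1 − D₀(k_2−k_1)/(k_1 L₀))] / (k_2−k_1).
Here k_2−k_1 = 0.8230 d⁻¹ and 1 − D₀(k_2−k_1)/(k_1 L₀) = 1 − 2.30×0.8230/(0.177×41.3) = 0.7411, so
t_c = ln(5.650 × 0.7411) / 0.8230 = 1.432 / 0.8230 = 1.740 d.
L(t_c) = L₀ e^(−k_1 t_c) = 41.3 × 0.7349 = 30.35 mg/L, and at the critical point k_2 D_c = k_1 L, so D_c = (0.177/1.00) × 30.35 = 5.373 mg/L.
Minimum DO = C_s − D_c = 9.07 − 5.373 = 3.697 mg/L.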